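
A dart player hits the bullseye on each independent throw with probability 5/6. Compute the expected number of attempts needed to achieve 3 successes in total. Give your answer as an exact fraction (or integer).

By linearity (sum of 3 independent geometric waits), E[trials] = 3/p = 3/(5/6) = 18/5.

18/5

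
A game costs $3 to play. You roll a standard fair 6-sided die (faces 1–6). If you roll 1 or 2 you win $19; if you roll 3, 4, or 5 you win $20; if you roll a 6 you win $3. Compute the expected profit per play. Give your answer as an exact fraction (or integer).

E[payout] = (1/6)·3 + (1/3)·19 + (1/2)·20 = 101/6
Expected profit = 101/6 − 3 = 83/6

83/6 dollars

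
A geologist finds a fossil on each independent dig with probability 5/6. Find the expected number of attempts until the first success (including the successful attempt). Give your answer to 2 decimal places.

For a geometric distribution, E[trials] = 1/p = 1/(5/6) = 6/5.
≈ 1.20

1.20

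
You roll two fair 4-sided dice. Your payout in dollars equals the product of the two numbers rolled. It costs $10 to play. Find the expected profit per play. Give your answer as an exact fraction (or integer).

Distribution of the product of the two numbers rolled: 1 w.p. 1/16, 2 w.p. 1/8, 3 w.p. 1/8, 4 w.p. 3/16, 6 w.p. 1/8, 8 w.p. 1/8, …
E[payout] = (1/16)·1 + (1/8)·2 + (1/8)·3 + (3/16)·4 + (1/8)·6 + (1/8)·8 + (1/16)·9 + (1/8)·12 + (1/16)·16 = 25/4
Expected profit = 25/4 − 10 = -15/4

-15/4 dollars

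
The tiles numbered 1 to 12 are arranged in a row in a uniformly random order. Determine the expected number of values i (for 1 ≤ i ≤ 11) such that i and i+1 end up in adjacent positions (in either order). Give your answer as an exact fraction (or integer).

11/6

For each i ∈ {1,…,11}, let Xᵢ = 1 if i and i+1 are adjacent. P(Xᵢ=1) = 2·(12−1)!/12! = 2/12.
By linearity, E[ΣXᵢ] = (11)·(2/12) = 11/6.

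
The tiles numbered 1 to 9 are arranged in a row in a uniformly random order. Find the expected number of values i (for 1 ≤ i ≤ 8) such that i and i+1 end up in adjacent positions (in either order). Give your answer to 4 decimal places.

1.7778

For each i ∈ {1,…,8}, let Xᵢ = 1 if i and i+1 are adjacent. P(Xᵢ=1) = 2·(9−1)!/9! = 2/9.
By linearity, E[ΣXᵢ] = (8)·(2/9) = 16/9.
≈ 1.7778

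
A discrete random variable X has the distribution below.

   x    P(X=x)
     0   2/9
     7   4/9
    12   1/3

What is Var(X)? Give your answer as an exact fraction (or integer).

E[X] = (2/9)·0 + (4/9)·7 + (1/3)·12 = 64/9
E[X²] = (2/9)·0 + (4/9)·49 + (1/3)·144 = 628/9
Var(X) = 628/9 − (64/9)² = 1556/81

1556/81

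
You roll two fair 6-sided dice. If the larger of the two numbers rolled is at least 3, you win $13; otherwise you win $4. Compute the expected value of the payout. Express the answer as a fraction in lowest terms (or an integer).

E[payout] = (1/9)·4 + (8/9)·13 = 12

$12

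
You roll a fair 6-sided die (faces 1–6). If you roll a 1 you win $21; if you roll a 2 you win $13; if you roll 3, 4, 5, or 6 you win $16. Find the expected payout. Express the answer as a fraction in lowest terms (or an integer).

49/3 dollars

E[payout] = (1/6)·13 + (2/3)·16 + (1/6)·21 = 49/3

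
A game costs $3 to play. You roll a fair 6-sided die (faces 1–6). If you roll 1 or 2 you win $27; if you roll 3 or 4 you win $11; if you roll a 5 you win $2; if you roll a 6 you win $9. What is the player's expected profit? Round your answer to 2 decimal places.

E[payout] = (1/6)·2 + (1/6)·9 + (1/3)·11 + (1/3)·27 = 29/2
Expected profit = 29/2 − 3 = 23/2 ≈ $11.50

$11.50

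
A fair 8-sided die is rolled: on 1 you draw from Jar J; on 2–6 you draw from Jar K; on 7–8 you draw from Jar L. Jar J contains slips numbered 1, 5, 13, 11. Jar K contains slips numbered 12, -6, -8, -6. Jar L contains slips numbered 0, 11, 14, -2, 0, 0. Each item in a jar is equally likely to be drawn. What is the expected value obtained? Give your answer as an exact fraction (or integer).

E[X | Jar J] = (1 + 5 + 13 + 11)/4 = 15/2
E[X | Jar K] = (12 − 6 − 8 − 6)/4 = -2
E[X | Jar L] = (0 + 11 + 14 − 2 + 0 + 0)/6 = 23/6
E[X] = (1/8)·15/2 + (5/8)·(-2) + (1/4)·23/6 = 31/48

31/48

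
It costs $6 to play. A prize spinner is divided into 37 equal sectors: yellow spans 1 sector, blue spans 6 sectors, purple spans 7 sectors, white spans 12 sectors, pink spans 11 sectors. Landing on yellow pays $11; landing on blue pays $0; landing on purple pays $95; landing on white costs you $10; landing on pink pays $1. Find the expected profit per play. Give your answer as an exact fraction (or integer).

345/37 dollars

E[payout] = (1/37)·11 + (6/37)·0 + (7/37)·95 + (12/37)·(-10) + (11/37)·1 = 567/37
Expected profit = 567/37 − 6 = 345/37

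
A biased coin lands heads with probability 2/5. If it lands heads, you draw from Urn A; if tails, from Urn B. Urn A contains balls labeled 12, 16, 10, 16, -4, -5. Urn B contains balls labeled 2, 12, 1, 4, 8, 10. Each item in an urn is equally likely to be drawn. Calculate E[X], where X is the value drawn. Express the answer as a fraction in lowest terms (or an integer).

67/10

E[X | Urn A] = (12 + 16 + 10 + 16 − 4 − 5)/6 = 15/2
E[X | Urn B] = (2 + 12 + 1 + 4 + 8 + 10)/6 = 37/6
E[X] = (2/5)·15/2 + (3/5)·37/6 = 67/10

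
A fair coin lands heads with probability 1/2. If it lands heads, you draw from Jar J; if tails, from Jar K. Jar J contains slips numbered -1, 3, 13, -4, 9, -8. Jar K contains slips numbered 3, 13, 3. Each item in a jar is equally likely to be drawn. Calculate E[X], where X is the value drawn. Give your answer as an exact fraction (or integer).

25/6

E[X | Jar J] = (-1 + 3 + 13 − 4 + 9 − 8)/6 = 2
E[X | Jar K] = (3 + 13 + 3)/3 = 19/3
E[X] = (1/2)·2 + (1/2)·19/3 = 25/6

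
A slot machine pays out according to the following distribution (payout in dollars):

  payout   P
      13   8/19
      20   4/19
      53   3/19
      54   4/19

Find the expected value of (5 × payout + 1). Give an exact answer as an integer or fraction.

2814/19

E[5x+1] = (8/19)·66 + (4/19)·101 + (3/19)·266 + (4/19)·271
     = 2814/19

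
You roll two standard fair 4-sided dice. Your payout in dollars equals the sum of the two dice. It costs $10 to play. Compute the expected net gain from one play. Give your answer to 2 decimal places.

-$5.00

Distribution of the sum of the two dice: 2 w.p. 1/16, 3 w.p. 1/8, 4 w.p. 3/16, 5 w.p. 1/4, 6 w.p. 3/16, 7 w.p. 1/8, …
E[payout] = (1/16)·2 + (1/8)·3 + (3/16)·4 + (1/4)·5 + (3/16)·6 + (1/8)·7 + (1/16)·8 = 5
Expected profit = 5 − 10 = -5 ≈ -$5.00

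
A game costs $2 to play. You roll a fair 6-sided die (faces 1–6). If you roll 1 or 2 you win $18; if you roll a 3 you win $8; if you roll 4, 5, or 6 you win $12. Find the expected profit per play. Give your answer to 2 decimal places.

E[payout] = (1/6)·8 + (1/2)·12 + (1/3)·18 = 40/3
Expected profit = 40/3 − 2 = 34/3 ≈ $11.33

$11.33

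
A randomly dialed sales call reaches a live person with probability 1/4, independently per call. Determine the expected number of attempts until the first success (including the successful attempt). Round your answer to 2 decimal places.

4.00

For a geometric distribution, E[trials] = 1/p = 1/(1/4) = 4.
≈ 4.00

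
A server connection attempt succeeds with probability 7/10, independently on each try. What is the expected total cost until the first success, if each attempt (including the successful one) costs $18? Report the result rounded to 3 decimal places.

E[#attempts] = 1/p = 10/7; E[cost] = 18·10/7 = 180/7.
≈ 25.714

$25.714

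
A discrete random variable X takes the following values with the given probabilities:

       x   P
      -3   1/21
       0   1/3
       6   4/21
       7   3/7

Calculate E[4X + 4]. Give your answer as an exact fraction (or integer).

E[4x+4] = (1/21)·(-8) + (1/3)·4 + (4/21)·28 + (3/7)·32
     = 20

20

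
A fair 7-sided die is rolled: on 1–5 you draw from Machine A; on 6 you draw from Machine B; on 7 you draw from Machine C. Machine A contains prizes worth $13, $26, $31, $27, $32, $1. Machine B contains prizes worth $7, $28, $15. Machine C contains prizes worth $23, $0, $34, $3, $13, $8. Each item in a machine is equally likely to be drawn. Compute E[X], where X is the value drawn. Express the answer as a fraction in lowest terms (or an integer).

277/14 dollars

E[X | Machine A] = (13 + 26 + 31 + 27 + 32 + 1)/6 = 65/3
E[X | Machine B] = (7 + 28 + 15)/3 = 50/3
E[X | Machine C] = (23 + 0 + 34 + 3 + 13 + 8)/6 = 27/2
E[X] = (5/7)·65/3 + (1/7)·50/3 + (1/7)·27/2 = 277/14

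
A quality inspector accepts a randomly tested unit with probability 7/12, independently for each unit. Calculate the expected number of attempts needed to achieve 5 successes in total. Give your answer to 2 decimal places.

By linearity (sum of 5 independent geometric waits), E[trials] = 5/p = 5/(7/12) = 60/7.
≈ 8.57

8.57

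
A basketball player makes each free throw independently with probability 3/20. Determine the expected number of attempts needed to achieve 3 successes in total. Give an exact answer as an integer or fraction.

20

By linearity (sum of 3 independent geometric waits), E[trials] = 3/p = 3/(3/20) = 20.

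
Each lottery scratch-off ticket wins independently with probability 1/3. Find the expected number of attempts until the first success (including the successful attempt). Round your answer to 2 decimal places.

For a geometric distribution, E[trials] = 1/p = 1/(1/3) = 3.
≈ 3.00

3.00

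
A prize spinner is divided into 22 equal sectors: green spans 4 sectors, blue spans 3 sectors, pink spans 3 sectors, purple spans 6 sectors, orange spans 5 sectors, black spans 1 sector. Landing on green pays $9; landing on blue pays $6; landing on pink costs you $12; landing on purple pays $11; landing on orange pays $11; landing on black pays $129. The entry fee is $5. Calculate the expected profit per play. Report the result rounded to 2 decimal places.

$7.18

E[payout] = (4/22)·9 + (3/22)·6 + (3/22)·(-12) + (6/22)·11 + (5/22)·11 + (1/22)·129 = 134/11
Expected profit = 134/11 − 5 = 79/11 ≈ $7.18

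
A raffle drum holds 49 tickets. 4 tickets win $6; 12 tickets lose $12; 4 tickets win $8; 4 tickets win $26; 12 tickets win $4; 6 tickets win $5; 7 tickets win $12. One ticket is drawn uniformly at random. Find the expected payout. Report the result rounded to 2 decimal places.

E[payout] = (4/49)·6 + (12/49)·(-12) + (4/49)·8 + (4/49)·26 + (12/49)·4 + (6/49)·5 + (7/49)·12 = 178/49
≈ $3.63

$3.63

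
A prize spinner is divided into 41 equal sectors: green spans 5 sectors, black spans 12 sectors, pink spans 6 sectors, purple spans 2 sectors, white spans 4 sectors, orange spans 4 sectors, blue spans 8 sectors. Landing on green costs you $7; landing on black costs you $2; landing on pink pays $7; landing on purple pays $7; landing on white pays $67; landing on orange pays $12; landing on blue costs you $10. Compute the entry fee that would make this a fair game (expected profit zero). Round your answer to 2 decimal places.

$5.68

E[payout] = (5/41)·(-7) + (12/41)·(-2) + (6/41)·7 + (2/41)·7 + (4/41)·67 + (4/41)·12 + (8/41)·(-10) = 233/41
Fair fee = E[payout] = 233/41 ≈ $5.68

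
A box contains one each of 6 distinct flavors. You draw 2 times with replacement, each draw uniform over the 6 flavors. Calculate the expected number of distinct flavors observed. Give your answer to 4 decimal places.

1.8333

Let Xⱼ=1 if type j appears at least once. P(Xⱼ=1) = 1 − ((6−1)/6)^2 = 11/36.
E[#distinct] = 6·11/36 = 11/6.
≈ 1.8333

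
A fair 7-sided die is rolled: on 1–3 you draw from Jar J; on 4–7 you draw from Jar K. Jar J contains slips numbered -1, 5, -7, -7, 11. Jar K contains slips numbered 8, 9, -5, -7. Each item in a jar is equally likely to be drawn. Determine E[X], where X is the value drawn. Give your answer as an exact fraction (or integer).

E[X | Jar J] = (-1 + 5 − 7 − 7 + 11)/5 = 1/5
E[X | Jar K] = (8 + 9 − 5 − 7)/4 = 5/4
E[X] = (3/7)·1/5 + (4/7)·5/4 = 4/5

4/5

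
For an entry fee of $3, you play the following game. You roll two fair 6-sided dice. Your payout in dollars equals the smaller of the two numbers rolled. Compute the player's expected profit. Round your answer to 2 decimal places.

-$0.47

Distribution of the smaller of the two numbers rolled: 1 w.p. 11/36, 2 w.p. 1/4, 3 w.p. 7/36, 4 w.p. 5/36, 5 w.p. 1/12, 6 w.p. 1/36
E[payout] = (11/36)·1 + (1/4)·2 + (7/36)·3 + (5/36)·4 + (1/12)·5 + (1/36)·6 = 91/36
Expected profit = 91/36 − 3 = -17/36 ≈ -$0.47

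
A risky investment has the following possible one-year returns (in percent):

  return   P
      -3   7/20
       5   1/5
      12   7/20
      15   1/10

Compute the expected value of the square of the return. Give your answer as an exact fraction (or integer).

E[X²] = (7/20)·9 + (1/5)·25 + (7/20)·144 + (1/10)·225
     = 1621/20

1621/20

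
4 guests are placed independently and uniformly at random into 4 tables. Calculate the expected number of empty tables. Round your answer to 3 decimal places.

1.266

Let Xⱼ=1 if table j is empty. P(Xⱼ=1) = ((4-1)/4)^4 = 81/256.
By linearity, E[#empty] = 4·81/256 = 81/64.
≈ 1.266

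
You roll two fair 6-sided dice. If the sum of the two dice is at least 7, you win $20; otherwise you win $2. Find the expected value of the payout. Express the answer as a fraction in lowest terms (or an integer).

25/2 dollars

E[payout] = (5/12)·2 + (7/12)·20 = 25/2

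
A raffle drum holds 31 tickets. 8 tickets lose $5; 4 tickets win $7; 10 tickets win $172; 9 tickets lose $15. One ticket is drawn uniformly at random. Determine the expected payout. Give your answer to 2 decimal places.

$50.74

E[payout] = (8/31)·(-5) + (4/31)·7 + (10/31)·172 + (9/31)·(-15) = 1573/31
≈ $50.74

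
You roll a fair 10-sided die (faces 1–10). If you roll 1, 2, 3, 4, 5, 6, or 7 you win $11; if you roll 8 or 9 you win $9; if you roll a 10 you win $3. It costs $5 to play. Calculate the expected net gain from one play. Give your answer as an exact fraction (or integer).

E[payout] = (1/10)·3 + (1/5)·9 + (7/10)·11 = 49/5
Expected profit = 49/5 − 5 = 24/5

24/5 dollars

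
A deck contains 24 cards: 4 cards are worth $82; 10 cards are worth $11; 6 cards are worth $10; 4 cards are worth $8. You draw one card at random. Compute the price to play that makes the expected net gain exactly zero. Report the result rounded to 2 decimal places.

E[payout] = (4/24)·82 + (10/24)·11 + (6/24)·10 + (4/24)·8 = 265/12
Fair fee = E[payout] = 265/12 ≈ $22.08

$22.08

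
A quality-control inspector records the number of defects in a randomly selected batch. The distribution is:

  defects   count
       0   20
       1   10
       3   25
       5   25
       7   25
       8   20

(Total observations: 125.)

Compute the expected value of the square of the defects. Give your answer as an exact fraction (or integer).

673/25

Total = 125, so P(defects=0) = 20/125, etc.
E[X²] = (4/25)·0 + (2/25)·1 + (1/5)·9 + (1/5)·25 + (1/5)·49 + (4/25)·64
     = 673/25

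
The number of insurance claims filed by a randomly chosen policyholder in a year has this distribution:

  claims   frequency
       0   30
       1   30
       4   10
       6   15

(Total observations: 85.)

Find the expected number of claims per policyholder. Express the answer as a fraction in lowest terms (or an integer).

Total = 85, so P(claims=0) = 30/85, etc.
E[X] = (6/17)·0 + (6/17)·1 + (2/17)·4 + (3/17)·6
     = 32/17

32/17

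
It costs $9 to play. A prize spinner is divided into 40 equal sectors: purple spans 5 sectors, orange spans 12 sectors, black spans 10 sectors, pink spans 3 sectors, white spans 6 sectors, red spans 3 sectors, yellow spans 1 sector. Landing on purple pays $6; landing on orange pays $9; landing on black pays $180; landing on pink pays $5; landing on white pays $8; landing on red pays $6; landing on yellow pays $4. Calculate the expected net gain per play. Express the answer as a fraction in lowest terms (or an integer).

E[payout] = (5/40)·6 + (12/40)·9 + (10/40)·180 + (3/40)·5 + (6/40)·8 + (3/40)·6 + (1/40)·4 = 2023/40
Expected profit = 2023/40 − 9 = 1663/40

1663/40 dollars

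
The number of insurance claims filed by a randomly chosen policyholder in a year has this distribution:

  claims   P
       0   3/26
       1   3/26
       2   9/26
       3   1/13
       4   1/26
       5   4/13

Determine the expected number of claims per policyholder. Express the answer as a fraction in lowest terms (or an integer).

71/26

E[X] = (3/26)·0 + (3/26)·1 + (9/26)·2 + (1/13)·3 + (1/26)·4 + (4/13)·5
     = 71/26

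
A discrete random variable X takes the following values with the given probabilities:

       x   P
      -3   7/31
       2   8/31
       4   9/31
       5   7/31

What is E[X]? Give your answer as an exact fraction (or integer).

66/31

E[X] = (7/31)·(-3) + (8/31)·2 + (9/31)·4 + (7/31)·5
     = 66/31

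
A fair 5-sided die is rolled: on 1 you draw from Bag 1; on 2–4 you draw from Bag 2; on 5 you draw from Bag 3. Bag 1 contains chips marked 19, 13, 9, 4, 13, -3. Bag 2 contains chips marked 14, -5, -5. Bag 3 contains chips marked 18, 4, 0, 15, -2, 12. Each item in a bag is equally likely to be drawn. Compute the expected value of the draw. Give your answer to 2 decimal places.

E[X | Bag 1] = (19 + 13 + 9 + 4 + 13 − 3)/6 = 55/6
E[X | Bag 2] = (14 − 5 − 5)/3 = 4/3
E[X | Bag 3] = (18 + 4 + 0 + 15 − 2 + 12)/6 = 47/6
E[X] = (1/5)·55/6 + (3/5)·4/3 + (1/5)·47/6 = 21/5 ≈ 4.20

4.20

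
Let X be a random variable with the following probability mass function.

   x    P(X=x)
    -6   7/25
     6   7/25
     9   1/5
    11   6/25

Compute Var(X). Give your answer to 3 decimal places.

45.686

E[X] = (7/25)·(-6) + (7/25)·6 + (1/5)·9 + (6/25)·11 = 111/25
E[X²] = (7/25)·36 + (7/25)·36 + (1/5)·81 + (6/25)·121 = 327/5
Var(X) = 327/5 − (111/25)² = 28554/625 ≈ 45.686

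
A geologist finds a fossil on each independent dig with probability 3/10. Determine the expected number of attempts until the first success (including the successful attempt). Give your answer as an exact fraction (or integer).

10/3

For a geometric distribution, E[trials] = 1/p = 1/(3/10) = 10/3.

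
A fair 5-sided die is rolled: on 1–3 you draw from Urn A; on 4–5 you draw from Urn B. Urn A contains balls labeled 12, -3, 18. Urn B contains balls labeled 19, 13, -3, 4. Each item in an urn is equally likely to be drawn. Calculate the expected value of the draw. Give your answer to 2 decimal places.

E[X | Urn A] = (12 − 3 + 18)/3 = 9
E[X | Urn B] = (19 + 13 − 3 + 4)/4 = 33/4
E[X] = (3/5)·9 + (2/5)·33/4 = 87/10 ≈ 8.70

8.70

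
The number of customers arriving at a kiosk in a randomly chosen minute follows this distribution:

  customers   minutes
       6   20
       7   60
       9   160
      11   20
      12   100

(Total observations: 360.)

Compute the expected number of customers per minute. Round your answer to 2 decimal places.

Total = 360, so P(customers=6) = 20/360, etc.
E[X] = (1/18)·6 + (1/6)·7 + (4/9)·9 + (1/18)·11 + (5/18)·12
     = 85/9 ≈ 9.44

9.44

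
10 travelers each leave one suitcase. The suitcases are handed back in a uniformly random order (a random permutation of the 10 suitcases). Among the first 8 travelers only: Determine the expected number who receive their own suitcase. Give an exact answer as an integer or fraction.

4/5

Let Xᵢ = 1 if person i gets their own suitcase. For each i, P(Xᵢ=1) = 1/10.
By linearity of expectation, E[X₁+…+X_8] = 8·(1/10) = 4/5.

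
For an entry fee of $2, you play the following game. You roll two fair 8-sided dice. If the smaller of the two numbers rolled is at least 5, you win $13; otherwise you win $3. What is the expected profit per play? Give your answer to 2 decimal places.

$3.50

E[payout] = (3/4)·3 + (1/4)·13 = 11/2
Expected profit = 11/2 − 2 = 7/2 ≈ $3.50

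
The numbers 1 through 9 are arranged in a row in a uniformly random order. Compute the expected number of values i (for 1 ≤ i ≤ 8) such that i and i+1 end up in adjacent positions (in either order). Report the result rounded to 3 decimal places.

For each i ∈ {1,…,8}, let Xᵢ = 1 if i and i+1 are adjacent. P(Xᵢ=1) = 2·(9−1)!/9! = 2/9.
By linearity, E[ΣXᵢ] = (8)·(2/9) = 16/9.
≈ 1.778

1.778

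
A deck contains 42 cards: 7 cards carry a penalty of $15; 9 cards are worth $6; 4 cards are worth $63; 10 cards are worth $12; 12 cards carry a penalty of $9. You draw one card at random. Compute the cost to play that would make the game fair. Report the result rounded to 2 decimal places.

E[payout] = (7/42)·(-15) + (9/42)·6 + (4/42)·63 + (10/42)·12 + (12/42)·(-9) = 71/14
Fair fee = E[payout] = 71/14 ≈ $5.07

$5.07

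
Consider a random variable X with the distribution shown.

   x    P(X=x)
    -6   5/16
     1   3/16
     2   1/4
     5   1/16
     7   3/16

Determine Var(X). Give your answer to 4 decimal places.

E[X] = (5/16)·(-6) + (3/16)·1 + (1/4)·2 + (1/16)·5 + (3/16)·7 = 7/16
E[X²] = (5/16)·36 + (3/16)·1 + (1/4)·4 + (1/16)·25 + (3/16)·49 = 371/16
Var(X) = 371/16 − (7/16)² = 5887/256 ≈ 22.9961

22.9961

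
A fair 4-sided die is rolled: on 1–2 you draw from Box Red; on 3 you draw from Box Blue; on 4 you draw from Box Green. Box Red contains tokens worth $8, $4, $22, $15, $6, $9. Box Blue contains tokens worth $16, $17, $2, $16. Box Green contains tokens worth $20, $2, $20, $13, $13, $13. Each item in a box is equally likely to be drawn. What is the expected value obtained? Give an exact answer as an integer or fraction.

571/48 dollars

E[X | Box Red] = (8 + 4 + 22 + 15 + 6 + 9)/6 = 32/3
E[X | Box Blue] = (16 + 17 + 2 + 16)/4 = 51/4
E[X | Box Green] = (20 + 2 + 20 + 13 + 13 + 13)/6 = 27/2
E[X] = (1/2)·32/3 + (1/4)·51/4 + (1/4)·27/2 = 571/48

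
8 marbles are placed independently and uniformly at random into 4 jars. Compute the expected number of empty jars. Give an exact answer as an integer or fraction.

Let Xⱼ=1 if jar j is empty. P(Xⱼ=1) = ((4-1)/4)^8 = 6561/65536.
By linearity, E[#empty] = 4·6561/65536 = 6561/16384.

6561/16384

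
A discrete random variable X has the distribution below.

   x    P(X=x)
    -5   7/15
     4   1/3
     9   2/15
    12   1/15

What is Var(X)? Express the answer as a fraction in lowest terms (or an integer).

E[X] = (7/15)·(-5) + (1/3)·4 + (2/15)·9 + (1/15)·12 = 1
E[X²] = (7/15)·25 + (1/3)·16 + (2/15)·81 + (1/15)·144 = 187/5
Var(X) = 187/5 − (1)² = 182/5

182/5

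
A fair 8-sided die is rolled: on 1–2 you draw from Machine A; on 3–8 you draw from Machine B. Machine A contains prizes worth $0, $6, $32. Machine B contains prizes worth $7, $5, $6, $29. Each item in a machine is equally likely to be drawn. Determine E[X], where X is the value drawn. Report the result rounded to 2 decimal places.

E[X | Machine A] = (0 + 6 + 32)/3 = 38/3
E[X | Machine B] = (7 + 5 + 6 + 29)/4 = 47/4
E[X] = (1/4)·38/3 + (3/4)·47/4 = 575/48 ≈ 11.98

$11.98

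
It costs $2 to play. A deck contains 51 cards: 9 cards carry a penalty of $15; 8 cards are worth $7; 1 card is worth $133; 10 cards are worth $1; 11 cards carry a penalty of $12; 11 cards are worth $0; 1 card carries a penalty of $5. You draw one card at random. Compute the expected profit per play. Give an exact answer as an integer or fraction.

-175/51 dollars

E[payout] = (9/51)·(-15) + (8/51)·7 + (1/51)·133 + (10/51)·1 + (11/51)·(-12) + (11/51)·0 + (1/51)·(-5) = -73/51
Expected profit = -73/51 − 2 = -175/51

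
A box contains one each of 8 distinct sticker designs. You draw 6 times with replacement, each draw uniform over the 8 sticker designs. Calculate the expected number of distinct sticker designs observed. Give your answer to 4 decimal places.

4.4096

Let Xⱼ=1 if type j appears at least once. P(Xⱼ=1) = 1 − ((8−1)/8)^6 = 144495/262144.
E[#distinct] = 8·144495/262144 = 144495/32768.
≈ 4.4096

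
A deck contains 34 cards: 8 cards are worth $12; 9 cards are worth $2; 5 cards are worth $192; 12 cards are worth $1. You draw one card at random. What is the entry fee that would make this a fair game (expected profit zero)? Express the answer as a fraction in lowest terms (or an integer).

E[payout] = (8/34)·12 + (9/34)·2 + (5/34)·192 + (12/34)·1 = 543/17
Fair fee = E[payout] = 543/17

543/17 dollars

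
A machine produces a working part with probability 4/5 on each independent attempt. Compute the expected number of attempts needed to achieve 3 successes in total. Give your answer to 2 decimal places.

By linearity (sum of 3 independent geometric waits), E[trials] = 3/p = 3/(4/5) = 15/4.
≈ 3.75

3.75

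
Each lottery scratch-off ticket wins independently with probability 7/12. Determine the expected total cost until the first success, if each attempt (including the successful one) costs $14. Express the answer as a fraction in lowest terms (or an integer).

E[#attempts] = 1/p = 12/7; E[cost] = 14·12/7 = 24.

$24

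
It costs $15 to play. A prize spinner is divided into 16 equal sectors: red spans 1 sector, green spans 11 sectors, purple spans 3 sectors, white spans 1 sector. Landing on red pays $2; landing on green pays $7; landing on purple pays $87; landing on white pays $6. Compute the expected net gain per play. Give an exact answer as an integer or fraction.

E[payout] = (1/16)·2 + (11/16)·7 + (3/16)·87 + (1/16)·6 = 173/8
Expected profit = 173/8 − 15 = 53/8

53/8 dollars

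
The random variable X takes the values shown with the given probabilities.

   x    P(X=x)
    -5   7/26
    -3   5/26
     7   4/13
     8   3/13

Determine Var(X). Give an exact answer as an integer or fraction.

5745/169

E[X] = (7/26)·(-5) + (5/26)·(-3) + (4/13)·7 + (3/13)·8 = 27/13
E[X²] = (7/26)·25 + (5/26)·9 + (4/13)·49 + (3/13)·64 = 498/13
Var(X) = 498/13 − (27/13)² = 5745/169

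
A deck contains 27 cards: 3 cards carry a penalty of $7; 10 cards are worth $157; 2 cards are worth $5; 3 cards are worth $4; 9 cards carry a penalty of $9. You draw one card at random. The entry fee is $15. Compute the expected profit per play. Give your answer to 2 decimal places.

E[payout] = (3/27)·(-7) + (10/27)·157 + (2/27)·5 + (3/27)·4 + (9/27)·(-9) = 1490/27
Expected profit = 1490/27 − 15 = 1085/27 ≈ $40.19

$40.19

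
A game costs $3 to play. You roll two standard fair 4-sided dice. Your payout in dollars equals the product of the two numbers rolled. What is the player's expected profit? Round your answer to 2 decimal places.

Distribution of the product of the two numbers rolled: 1 w.p. 1/16, 2 w.p. 1/8, 3 w.p. 1/8, 4 w.p. 3/16, 6 w.p. 1/8, 8 w.p. 1/8, …
E[payout] = (1/16)·1 + (1/8)·2 + (1/8)·3 + (3/16)·4 + (1/8)·6 + (1/8)·8 + (1/16)·9 + (1/8)·12 + (1/16)·16 = 25/4
Expected profit = 25/4 − 3 = 13/4 ≈ $3.25

$3.25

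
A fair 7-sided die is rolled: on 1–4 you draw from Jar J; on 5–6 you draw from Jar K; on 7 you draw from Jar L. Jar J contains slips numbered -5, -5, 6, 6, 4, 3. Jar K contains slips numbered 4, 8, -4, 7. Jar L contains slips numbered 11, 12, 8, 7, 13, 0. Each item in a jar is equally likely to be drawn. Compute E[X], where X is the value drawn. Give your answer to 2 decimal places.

3.14

E[X | Jar J] = (-5 − 5 + 6 + 6 + 4 + 3)/6 = 3/2
E[X | Jar K] = (4 + 8 − 4 + 7)/4 = 15/4
E[X | Jar L] = (11 + 12 + 8 + 7 + 13 + 0)/6 = 17/2
E[X] = (4/7)·3/2 + (2/7)·15/4 + (1/7)·17/2 = 22/7 ≈ 3.14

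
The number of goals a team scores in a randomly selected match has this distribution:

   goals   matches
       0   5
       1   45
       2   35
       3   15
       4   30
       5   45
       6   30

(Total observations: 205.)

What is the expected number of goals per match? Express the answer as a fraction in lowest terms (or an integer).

Total = 205, so P(goals=0) = 5/205, etc.
E[X] = (1/41)·0 + (9/41)·1 + (7/41)·2 + (3/41)·3 + (6/41)·4 + (9/41)·5 + (6/41)·6
     = 137/41

137/41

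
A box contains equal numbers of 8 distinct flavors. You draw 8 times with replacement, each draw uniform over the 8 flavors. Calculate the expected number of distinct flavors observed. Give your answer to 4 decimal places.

Let Xⱼ=1 if type j appears at least once. P(Xⱼ=1) = 1 − ((8−1)/8)^8 = 11012415/16777216.
E[#distinct] = 8·11012415/16777216 = 11012415/2097152.
≈ 5.2511

5.2511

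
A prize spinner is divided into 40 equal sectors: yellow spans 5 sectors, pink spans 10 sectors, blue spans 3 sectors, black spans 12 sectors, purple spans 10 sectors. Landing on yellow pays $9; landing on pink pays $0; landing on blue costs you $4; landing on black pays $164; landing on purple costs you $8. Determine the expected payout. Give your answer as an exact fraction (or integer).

1921/40 dollars

E[payout] = (5/40)·9 + (10/40)·0 + (3/40)·(-4) + (12/40)·164 + (10/40)·(-8) = 1921/40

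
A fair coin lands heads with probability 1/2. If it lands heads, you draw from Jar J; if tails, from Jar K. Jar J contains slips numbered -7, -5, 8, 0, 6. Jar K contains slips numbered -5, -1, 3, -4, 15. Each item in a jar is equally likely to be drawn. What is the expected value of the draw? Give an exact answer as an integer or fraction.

1

E[X | Jar J] = (-7 − 5 + 8 + 0 + 6)/5 = 2/5
E[X | Jar K] = (-5 − 1 + 3 − 4 + 15)/5 = 8/5
E[X] = (1/2)·2/5 + (1/2)·8/5 = 1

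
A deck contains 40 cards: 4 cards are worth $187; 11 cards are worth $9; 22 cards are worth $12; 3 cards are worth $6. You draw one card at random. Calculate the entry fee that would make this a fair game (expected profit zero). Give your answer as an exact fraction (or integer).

1129/40 dollars

E[payout] = (4/40)·187 + (11/40)·9 + (22/40)·12 + (3/40)·6 = 1129/40
Fair fee = E[payout] = 1129/40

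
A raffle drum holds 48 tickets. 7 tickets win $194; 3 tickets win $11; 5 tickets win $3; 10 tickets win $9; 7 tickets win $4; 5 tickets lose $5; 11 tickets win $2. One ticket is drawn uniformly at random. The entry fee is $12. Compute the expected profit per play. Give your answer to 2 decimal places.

$19.69

E[payout] = (7/48)·194 + (3/48)·11 + (5/48)·3 + (10/48)·9 + (7/48)·4 + (5/48)·(-5) + (11/48)·2 = 507/16
Expected profit = 507/16 − 12 = 315/16 ≈ $19.69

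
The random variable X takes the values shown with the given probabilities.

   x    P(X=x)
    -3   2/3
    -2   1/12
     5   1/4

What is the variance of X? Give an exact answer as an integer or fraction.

1691/144

E[X] = (2/3)·(-3) + (1/12)·(-2) + (1/4)·5 = -11/12
E[X²] = (2/3)·9 + (1/12)·4 + (1/4)·25 = 151/12
Var(X) = 151/12 − (-11/12)² = 1691/144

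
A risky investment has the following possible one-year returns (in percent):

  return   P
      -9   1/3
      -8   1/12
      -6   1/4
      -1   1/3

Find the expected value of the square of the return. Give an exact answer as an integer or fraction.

E[X²] = (1/3)·81 + (1/12)·64 + (1/4)·36 + (1/3)·1
     = 125/3

125/3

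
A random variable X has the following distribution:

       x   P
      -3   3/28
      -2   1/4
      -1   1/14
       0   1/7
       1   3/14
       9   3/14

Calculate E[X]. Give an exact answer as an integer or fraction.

5/4

E[X] = (3/28)·(-3) + (1/4)·(-2) + (1/14)·(-1) + (1/7)·0 + (3/14)·1 + (3/14)·9
     = 5/4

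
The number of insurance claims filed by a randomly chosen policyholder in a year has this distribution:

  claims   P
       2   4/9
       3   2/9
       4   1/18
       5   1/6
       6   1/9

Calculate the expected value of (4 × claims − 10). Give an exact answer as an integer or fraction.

28/9

E[4x-10] = (4/9)·(-2) + (2/9)·2 + (1/18)·6 + (1/6)·10 + (1/9)·14
     = 28/9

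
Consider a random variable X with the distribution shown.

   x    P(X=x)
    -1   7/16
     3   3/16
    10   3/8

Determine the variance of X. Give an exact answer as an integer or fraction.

E[X] = (7/16)·(-1) + (3/16)·3 + (3/8)·10 = 31/8
E[X²] = (7/16)·1 + (3/16)·9 + (3/8)·100 = 317/8
Var(X) = 317/8 − (31/8)² = 1575/64

1575/64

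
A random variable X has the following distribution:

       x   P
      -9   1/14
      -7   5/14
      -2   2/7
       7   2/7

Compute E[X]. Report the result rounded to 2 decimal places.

-1.71

E[X] = (1/14)·(-9) + (5/14)·(-7) + (2/7)·(-2) + (2/7)·7
     = -12/7 ≈ -1.71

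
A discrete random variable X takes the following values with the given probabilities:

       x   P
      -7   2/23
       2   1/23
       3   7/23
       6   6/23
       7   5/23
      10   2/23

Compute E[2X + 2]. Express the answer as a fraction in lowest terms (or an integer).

E[2x+2] = (2/23)·(-12) + (1/23)·6 + (7/23)·8 + (6/23)·14 + (5/23)·16 + (2/23)·22
     = 246/23

246/23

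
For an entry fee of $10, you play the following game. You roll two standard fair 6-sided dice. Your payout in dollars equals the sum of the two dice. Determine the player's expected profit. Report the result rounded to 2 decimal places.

-$3.00

Distribution of the sum of the two dice: 2 w.p. 1/36, 3 w.p. 1/18, 4 w.p. 1/12, 5 w.p. 1/9, 6 w.p. 5/36, 7 w.p. 1/6, …
E[payout] = (1/36)·2 + (1/18)·3 + (1/12)·4 + (1/9)·5 + (5/36)·6 + (1/6)·7 + (5/36)·8 + (1/9)·9 + (1/12)·10 + (1/18)·11 + (1/36)·12 = 7
Expected profit = 7 − 10 = -3 ≈ -$3.00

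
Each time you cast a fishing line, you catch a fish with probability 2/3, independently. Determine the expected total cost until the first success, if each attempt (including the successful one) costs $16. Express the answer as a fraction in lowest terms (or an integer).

E[#attempts] = 1/p = 3/2; E[cost] = 16·3/2 = 24.

$24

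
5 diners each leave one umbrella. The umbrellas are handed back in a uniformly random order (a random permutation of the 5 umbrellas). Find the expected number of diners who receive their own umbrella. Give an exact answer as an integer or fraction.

1

Let Xᵢ = 1 if person i gets their own umbrella. For each i, P(Xᵢ=1) = 1/5.
By linearity of expectation, E[X₁+…+X_5] = 5·(1/5) = 1.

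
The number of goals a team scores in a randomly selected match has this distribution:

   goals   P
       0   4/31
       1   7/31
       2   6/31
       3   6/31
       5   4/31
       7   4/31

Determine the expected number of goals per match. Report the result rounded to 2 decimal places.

E[X] = (4/31)·0 + (7/31)·1 + (6/31)·2 + (6/31)·3 + (4/31)·5 + (4/31)·7
     = 85/31 ≈ 2.74

2.74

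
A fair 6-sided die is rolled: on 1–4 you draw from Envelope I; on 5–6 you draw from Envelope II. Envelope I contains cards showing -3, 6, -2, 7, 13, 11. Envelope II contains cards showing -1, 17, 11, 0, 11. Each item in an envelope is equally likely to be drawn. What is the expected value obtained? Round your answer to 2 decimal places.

6.09

E[X | Envelope I] = (-3 + 6 − 2 + 7 + 13 + 11)/6 = 16/3
E[X | Envelope II] = (-1 + 17 + 11 + 0 + 11)/5 = 38/5
E[X] = (2/3)·16/3 + (1/3)·38/5 = 274/45 ≈ 6.09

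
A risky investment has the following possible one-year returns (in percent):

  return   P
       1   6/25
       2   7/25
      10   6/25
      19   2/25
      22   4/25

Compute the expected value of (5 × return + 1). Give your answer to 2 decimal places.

E[5x+1] = (6/25)·6 + (7/25)·11 + (6/25)·51 + (2/25)·96 + (4/25)·111
     = 211/5 ≈ 42.20

42.20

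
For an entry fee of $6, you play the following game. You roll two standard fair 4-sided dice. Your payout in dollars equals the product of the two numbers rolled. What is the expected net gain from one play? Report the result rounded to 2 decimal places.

$0.25

Distribution of the product of the two numbers rolled: 1 w.p. 1/16, 2 w.p. 1/8, 3 w.p. 1/8, 4 w.p. 3/16, 6 w.p. 1/8, 8 w.p. 1/8, …
E[payout] = (1/16)·1 + (1/8)·2 + (1/8)·3 + (3/16)·4 + (1/8)·6 + (1/8)·8 + (1/16)·9 + (1/8)·12 + (1/16)·16 = 25/4
Expected profit = 25/4 − 6 = 1/4 ≈ $0.25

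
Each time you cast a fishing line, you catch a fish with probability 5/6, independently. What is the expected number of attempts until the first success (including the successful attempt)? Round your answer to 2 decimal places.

1.20

For a geometric distribution, E[trials] = 1/p = 1/(5/6) = 6/5.
≈ 1.20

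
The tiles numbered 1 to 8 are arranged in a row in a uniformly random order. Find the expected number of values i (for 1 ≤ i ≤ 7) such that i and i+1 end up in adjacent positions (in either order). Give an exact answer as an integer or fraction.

7/4

For each i ∈ {1,…,7}, let Xᵢ = 1 if i and i+1 are adjacent. P(Xᵢ=1) = 2·(8−1)!/8! = 2/8.
By linearity, E[ΣXᵢ] = (7)·(2/8) = 7/4.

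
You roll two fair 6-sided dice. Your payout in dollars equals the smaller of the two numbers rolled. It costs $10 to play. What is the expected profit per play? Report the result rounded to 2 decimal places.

Distribution of the smaller of the two numbers rolled: 1 w.p. 11/36, 2 w.p. 1/4, 3 w.p. 7/36, 4 w.p. 5/36, 5 w.p. 1/12, 6 w.p. 1/36
E[payout] = (11/36)·1 + (1/4)·2 + (7/36)·3 + (5/36)·4 + (1/12)·5 + (1/36)·6 = 91/36
Expected profit = 91/36 − 10 = -269/36 ≈ -$7.47

-$7.47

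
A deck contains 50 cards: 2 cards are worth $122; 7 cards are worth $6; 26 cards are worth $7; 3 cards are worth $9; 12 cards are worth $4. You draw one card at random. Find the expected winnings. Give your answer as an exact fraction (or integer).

543/50 dollars

E[payout] = (2/50)·122 + (7/50)·6 + (26/50)·7 + (3/50)·9 + (12/50)·4 = 543/50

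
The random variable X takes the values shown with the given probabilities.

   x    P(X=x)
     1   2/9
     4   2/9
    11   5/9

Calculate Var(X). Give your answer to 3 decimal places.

E[X] = (2/9)·1 + (2/9)·4 + (5/9)·11 = 65/9
E[X²] = (2/9)·1 + (2/9)·16 + (5/9)·121 = 71
Var(X) = 71 − (65/9)² = 1526/81 ≈ 18.840

18.840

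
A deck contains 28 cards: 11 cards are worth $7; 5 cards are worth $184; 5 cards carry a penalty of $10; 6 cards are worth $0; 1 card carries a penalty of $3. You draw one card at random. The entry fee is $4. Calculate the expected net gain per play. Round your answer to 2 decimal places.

E[payout] = (11/28)·7 + (5/28)·184 + (5/28)·(-10) + (6/28)·0 + (1/28)·(-3) = 236/7
Expected profit = 236/7 − 4 = 208/7 ≈ $29.71

$29.71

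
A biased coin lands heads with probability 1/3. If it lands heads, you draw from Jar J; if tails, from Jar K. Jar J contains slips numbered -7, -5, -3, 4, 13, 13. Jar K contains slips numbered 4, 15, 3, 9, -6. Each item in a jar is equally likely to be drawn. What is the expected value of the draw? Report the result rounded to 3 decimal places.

E[X | Jar J] = (-7 − 5 − 3 + 4 + 13 + 13)/6 = 5/2
E[X | Jar K] = (4 + 15 + 3 + 9 − 6)/5 = 5
E[X] = (1/3)·5/2 + (2/3)·5 = 25/6 ≈ 4.167

4.167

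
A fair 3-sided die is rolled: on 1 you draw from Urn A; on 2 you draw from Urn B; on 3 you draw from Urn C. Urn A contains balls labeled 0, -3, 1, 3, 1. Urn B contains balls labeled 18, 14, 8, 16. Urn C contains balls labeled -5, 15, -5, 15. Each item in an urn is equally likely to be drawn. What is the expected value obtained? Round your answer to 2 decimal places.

E[X | Urn A] = (0 − 3 + 1 + 3 + 1)/5 = 2/5
E[X | Urn B] = (18 + 14 + 8 + 16)/4 = 14
E[X | Urn C] = (-5 + 15 − 5 + 15)/4 = 5
E[X] = (1/3)·2/5 + (1/3)·14 + (1/3)·5 = 97/15 ≈ 6.47

6.47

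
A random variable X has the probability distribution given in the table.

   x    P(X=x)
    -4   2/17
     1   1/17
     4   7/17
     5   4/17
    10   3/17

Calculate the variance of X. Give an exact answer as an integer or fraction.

4224/289

E[X] = (2/17)·(-4) + (1/17)·1 + (7/17)·4 + (4/17)·5 + (3/17)·10 = 71/17
E[X²] = (2/17)·16 + (1/17)·1 + (7/17)·16 + (4/17)·25 + (3/17)·100 = 545/17
Var(X) = 545/17 − (71/17)² = 4224/289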